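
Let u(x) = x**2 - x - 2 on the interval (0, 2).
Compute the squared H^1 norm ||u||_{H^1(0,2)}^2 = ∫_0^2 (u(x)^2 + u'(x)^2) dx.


||u||_{H^1}^2 = 166/15

The H^1 norm (squared) on an interval (0, L) is
  ||u||_{H^1}^2 = ∫_0^L u(x)^2 dx + ∫_0^L u'(x)^2 dx.
Compute u'(x) = 2*x - 1.
Then u(x)^2 = x**4 - 2*x**3 - 3*x**2 + 4*x + 4 and u'(x)^2 = 4*x**2 - 4*x + 1.
Integrate each monomial from 0 to 2 using ∫_0^2 c·x^n dx = c·2^(n+1)/(n+1):
  ∫_0^2 u(x)^2 dx = ∫_0^2 (x^4 - 2*x^3 - 3*x^2 + 4*x + 4) dx. Term by term:
    ∫_0^2 x^4 dx = 32/5;  ∫_0^2 -2*x^3 dx = -8;  ∫_0^2 -3*x^2 dx = -8;
    ∫_0^2 4*x dx = 8;  ∫_0^2 4 dx = 8.
  Sum: 32/5 − 8 − 8 + 8 + 8 = 32/5.
  ∫_0^2 u'(x)^2 dx = ∫_0^2 (4*x^2 - 4*x + 1) dx. Term by term:
    ∫_0^2 4*x^2 dx = 32/3;  ∫_0^2 -4*x dx = -8;  ∫_0^2 1 dx = 2.
  Sum: 32/3 − 8 + 2 = 14/3.
Adding: ||u||_{H^1}^2 = 32/5 + 14/3 = 166/15.


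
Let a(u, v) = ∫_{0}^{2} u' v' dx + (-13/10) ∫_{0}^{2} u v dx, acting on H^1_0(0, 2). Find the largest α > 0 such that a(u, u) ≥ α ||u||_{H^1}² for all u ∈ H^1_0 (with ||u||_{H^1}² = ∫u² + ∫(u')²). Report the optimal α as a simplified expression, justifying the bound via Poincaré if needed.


α = (-26/5 + π^2)/(4 + π^2)

Coercivity of a(·,·) on H^1_0(0, 2) means a(u, u) ≥ α ||u||_{H^1}² for every u ∈ H^1_0.
The interval has length L = 2, and Poincaré/coercivity depend only on L. Here a(u, u) = ∫(u')² + (-13/10)·∫u².
Here c = -13/10 < 0 with |c| < (π/L)² = π^2/4, so coercivity still holds. The condition a(u,u) ≥ α||u||_{H^1}² reads (1−α)∫(u')² ≥ (α−c)∫u². Any admissible α is ≤ 1 (rapidly oscillating u have ∫u²/∫(u')² → 0), and α = 1 would force 0 ≥ (1−c)∫u², impossible since c < 1; so 1−α > 0. By the sharp Poincaré inequality on H^1_0 of an interval of length L, ∫(u')² ≥ (π/L)²∫u² with equality for the first sine mode sin(π(x−x₀)/L) (x₀ the left endpoint), so the inequality holds for all u iff (1−α)(π/L)² ≥ α − c, i.e. α ≤ ((π/L)² + c)/((π/L)² + 1) = (1 + c(L/π)²)/(1 + (L/π)²). (Direct route, valid since c ≤ 0: Poincaré gives c∫u² ≥ c(L/π)²∫(u')², so a(u,u) ≥ (1 + c(L/π)²)∫(u')², while ||u||_{H^1}² ≤ (1 + (L/π)²)∫(u')²; dividing yields the same α.) With (π/L)² = π^2/4 and c = -13/10, the largest admissible constant is α = ((π/L)² + c)/((π/L)² + 1).
Simplifying, α = (-26/5 + π^2)/(4 + π^2).


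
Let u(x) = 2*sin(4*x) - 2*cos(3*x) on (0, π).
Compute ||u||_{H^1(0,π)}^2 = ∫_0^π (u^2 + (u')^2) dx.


||u||_{H^1(0,π)}^2 = -640/7 + 54*π

u'(x) = 6*sin(3*x) + 8*cos(4*x).
Expand u² and (u')² and integrate term by term on (0, π), using: for integers n ≥ 1, ∫_0^π sin²(nx) dx = ∫_0^π cos²(nx) dx = π/2; for n ≠ n', ∫_0^π sin(nx)sin(n'x) dx = ∫_0^π cos(nx)cos(n'x) dx = 0; and by product-to-sum, ∫_0^π sin(nx)cos(n'x) dx = ½∫_0^π [sin((n+n')x) + sin((n−n')x)] dx, which is 0 when n+n' is even and 2n/(n²−n'²) when n+n' is odd (it need not vanish on (0, π)).
  u² squared terms: (-2)²·∫cos(3x)² dx = 4·π/2 = 2*π;  (2)²·∫sin(4x)² dx = 4·π/2 = 2*π.
  u² cross terms: 2·(-2)·(2)·∫cos(3x)·sin(4x) dx = -8·(8/7) = -64/7.
  So ∫_0^π u² dx = 2*π + 2*π − 64/7 = -64/7 + 4*π.
  (u')² squared terms: (6)²·∫sin(3x)² dx = 36·π/2 = 18*π;  (8)²·∫cos(4x)² dx = 64·π/2 = 32*π.
  (u')² cross terms: 2·(6)·(8)·∫sin(3x)·cos(4x) dx = 96·(-6/7) = -576/7.
  So ∫_0^π (u')² dx = 18*π + 32*π − 576/7 = -576/7 + 50*π.
||u||_{H^1}^2 = (-64/7 + 4*π) + (-576/7 + 50*π) = -640/7 + 54*π.


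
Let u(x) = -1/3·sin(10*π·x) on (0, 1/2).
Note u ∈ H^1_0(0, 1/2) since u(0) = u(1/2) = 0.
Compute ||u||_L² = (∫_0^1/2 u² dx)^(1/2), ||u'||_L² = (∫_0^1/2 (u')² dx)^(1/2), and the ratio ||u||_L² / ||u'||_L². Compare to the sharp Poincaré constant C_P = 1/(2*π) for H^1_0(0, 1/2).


||u||_L² / ||u'||_L² = 1/(10*π) < C_P = 1/(2*π).

u(x) = -1/3·sin(10*π·x), so u'(x) = -10*π*cos(10*π*x)/3.
Writing u(x) = A·sin(kπx/L) with A = -1/3 and k = 5, use ∫_0^L sin²(kπx/L) dx = L/2 and ∫_0^L cos²(kπx/L) dx = L/2.
u² = 1/9·sin²(10*π·x) and (u')² = 100*π^2/9·cos²(10*π·x), and each of sin², cos² integrates to L/2 = 1/4 over (0, 1/2).
∫_0^1/2 u² dx = 1/36, so ||u||_L² = 1/6.
∫_0^1/2 (u')² dx = 25*π^2/9, so ||u'||_L² = 5*π/3.
Ratio ||u||_L² / ||u'||_L² = 1/(10*π).
Sharp Poincaré constant on H^1_0(0, 1/2) is C_P = L/π = 1/(2*π), achieved by sin(2*π·x).
This is the k = 5 harmonic; the ratio L/(kπ) is strictly less than C_P = L/π, consistent with the sharp inequality ||u||_L² ≤ C_P ||u'||_L².


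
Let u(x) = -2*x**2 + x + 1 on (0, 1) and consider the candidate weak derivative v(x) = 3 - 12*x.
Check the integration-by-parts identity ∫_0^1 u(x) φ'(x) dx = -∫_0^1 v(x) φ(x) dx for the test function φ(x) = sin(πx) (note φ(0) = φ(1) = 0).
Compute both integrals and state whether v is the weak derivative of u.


LHS = 2/π, RHS = 6/π. No, v is not the weak derivative of u.

u(x) = -2*x**2 + x + 1, classical derivative u'(x) = 1 - 4*x.
φ(x) = sin(πx), so φ'(x) = π*cos(π*x).
Note φ(0) = φ(1) = 0, so the boundary term u·φ vanishes.
LHS = ∫_0^1 u(x) φ'(x) dx = ∫_0^1 (-2*π*x^2*cos(π*x) + π*x*cos(π*x) + π*cos(π*x)) dx. Term by term:
  ∫_0^1 π*cos(π*x) dx = 0;  ∫_0^1 π*x*cos(π*x) dx = -2/π;  ∫_0^1 -2*π*x^2*cos(π*x) dx = 4/π.
Sum: 0 − 2/π + 4/π = 2/π.
So LHS = 2/π.
∫_0^1 v(x) φ(x) dx = ∫_0^1 (-12*x*sin(π*x) + 3*sin(π*x)) dx. Term by term:
  ∫_0^1 3*sin(π*x) dx = 6/π;  ∫_0^1 -12*x*sin(π*x) dx = -12/π.
Sum: 6/π − 12/π = -6/π.
So RHS = -∫_0^1 v(x) φ(x) dx = 6/π.
LHS − RHS = -4/π ≠ 0, so the identity fails.
(For a valid weak derivative the identity must hold for EVERY test function, in particular this one. The failure shows v is NOT the weak derivative of u.)
Correct weak derivative would be u'(x) = 1 - 4*x.


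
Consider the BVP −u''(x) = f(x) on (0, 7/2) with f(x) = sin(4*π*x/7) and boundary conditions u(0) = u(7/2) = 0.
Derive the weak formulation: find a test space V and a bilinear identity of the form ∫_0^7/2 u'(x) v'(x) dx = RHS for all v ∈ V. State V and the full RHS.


V = H^1_0(0, 7/2) (so v(0) = v(7/2) = 0); weak form: ∫_0^7/2 u'v' dx = ∫_0^7/2 (sin(4*π*x/7)) v dx for all v ∈ V.

Multiply both sides by a test function v and integrate from 0 to 7/2:
  ∫_0^7/2 −u''(x) v(x) dx = ∫_0^7/2 f(x) v(x) dx.
Integrate the LHS by parts once:
  ∫_0^7/2 −u'' v dx = −[u'(x) v(x)]_0^7/2 + ∫_0^7/2 u'(x) v'(x) dx.
Thus ∫_0^7/2 u'(x) v'(x) dx = ∫_0^7/2 f(x) v(x) dx + [u'(x) v(x)]_0^7/2.
Choose V so that boundary terms are either known or forced to vanish.
u is Dirichlet: u(0) = u(7/2) = 0. Let V = H^1_0(0, 7/2); then v(0) = v(7/2) = 0, and [u' v]_0^7/2 = 0.
Weak formulation: find u (satisfying any essential BC) such that ∫_0^7/2 u'(x) v'(x) dx = ∫_0^7/2 f v dx for all v ∈ V.
Substituting f(x) = sin(4*π*x/7), the right-hand side is ∫_0^7/2 (sin(4*π*x/7)) v dx.


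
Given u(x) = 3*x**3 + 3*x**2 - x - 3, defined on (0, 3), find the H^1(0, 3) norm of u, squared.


||u||_{H^1}^2 = 377799/35

The H^1 norm (squared) on an interval (0, L) is
  ||u||_{H^1}^2 = ∫_0^L u(x)^2 dx + ∫_0^L u'(x)^2 dx.
Compute u'(x) = 9*x**2 + 6*x - 1.
Then u(x)^2 = 9*x**6 + 18*x**5 + 3*x**4 - 24*x**3 - 17*x**2 + 6*x + 9 and u'(x)^2 = 81*x**4 + 108*x**3 + 18*x**2 - 12*x + 1.
Integrate each monomial from 0 to 3 using ∫_0^3 c·x^n dx = c·3^(n+1)/(n+1):
  ∫_0^3 u(x)^2 dx = ∫_0^3 (9*x^6 + 18*x^5 + 3*x^4 - 24*x^3 - 17*x^2 + 6*x + 9) dx. Term by term:
    ∫_0^3 9*x^6 dx = 19683/7;  ∫_0^3 18*x^5 dx = 2187;  ∫_0^3 3*x^4 dx = 729/5;
    ∫_0^3 -24*x^3 dx = -486;  ∫_0^3 -17*x^2 dx = -153;  ∫_0^3 6*x dx = 27;
    ∫_0^3 9 dx = 27.
  Sum: 19683/7 + 2187 + 729/5 − 486 − 153 + 27 + 27 = 159588/35.
  ∫_0^3 u'(x)^2 dx = ∫_0^3 (81*x^4 + 108*x^3 + 18*x^2 - 12*x + 1) dx. Term by term:
    ∫_0^3 81*x^4 dx = 19683/5;  ∫_0^3 108*x^3 dx = 2187;  ∫_0^3 18*x^2 dx = 162;
    ∫_0^3 -12*x dx = -54;  ∫_0^3 1 dx = 3.
  Sum: 19683/5 + 2187 + 162 − 54 + 3 = 31173/5.
Adding: ||u||_{H^1}^2 = 159588/35 + 31173/5 = 377799/35.


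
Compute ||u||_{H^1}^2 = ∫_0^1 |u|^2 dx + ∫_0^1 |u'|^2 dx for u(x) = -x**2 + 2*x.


||u||_{H^1}^2 = 28/15

The H^1 norm (squared) on an interval (0, L) is
  ||u||_{H^1}^2 = ∫_0^L u(x)^2 dx + ∫_0^L u'(x)^2 dx.
Compute u'(x) = 2 - 2*x.
Then u(x)^2 = x**4 - 4*x**3 + 4*x**2 and u'(x)^2 = 4*x**2 - 8*x + 4.
Integrate each monomial from 0 to 1 using ∫_0^1 c·x^n dx = c·1^(n+1)/(n+1):
  ∫_0^1 u(x)^2 dx = ∫_0^1 (x^4 - 4*x^3 + 4*x^2) dx. Term by term:
    ∫_0^1 x^4 dx = 1/5;  ∫_0^1 -4*x^3 dx = -1;  ∫_0^1 4*x^2 dx = 4/3.
  Sum: 1/5 − 1 + 4/3 = 8/15.
  ∫_0^1 u'(x)^2 dx = ∫_0^1 (4*x^2 - 8*x + 4) dx. Term by term:
    ∫_0^1 4*x^2 dx = 4/3;  ∫_0^1 -8*x dx = -4;  ∫_0^1 4 dx = 4.
  Sum: 4/3 − 4 + 4 = 4/3.
Adding: ||u||_{H^1}^2 = 8/15 + 4/3 = 28/15.


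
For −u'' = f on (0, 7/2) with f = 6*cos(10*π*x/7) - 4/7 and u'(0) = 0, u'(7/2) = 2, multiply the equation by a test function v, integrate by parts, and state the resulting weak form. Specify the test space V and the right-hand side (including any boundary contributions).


V = H^1(0, 7/2) (v unrestricted at boundary; u is determined up to an additive constant); weak form: ∫_0^7/2 u'v' dx = ∫_0^7/2 (6*cos(10*π*x/7) - 4/7) v dx + 2·v(7/2) for all v ∈ V.

Multiply both sides by a test function v and integrate from 0 to 7/2:
  ∫_0^7/2 −u''(x) v(x) dx = ∫_0^7/2 f(x) v(x) dx.
Integrate the LHS by parts once:
  ∫_0^7/2 −u'' v dx = −[u'(x) v(x)]_0^7/2 + ∫_0^7/2 u'(x) v'(x) dx.
Thus ∫_0^7/2 u'(x) v'(x) dx = ∫_0^7/2 f(x) v(x) dx + [u'(x) v(x)]_0^7/2.
Choose V so that boundary terms are either known or forced to vanish.
u has inhomogeneous Neumann u'(0) = 0, u'(7/2) = 2. [u' v]_0^7/2 = (2)·v(7/2) − (0)·v(0) = 2·v(7/2). Take V = H^1(0, 7/2); boundary term becomes part of RHS.
Weak formulation: find u (satisfying any essential BC) such that ∫_0^7/2 u'(x) v'(x) dx = ∫_0^7/2 f v dx + 2·v(7/2) for all v ∈ V (Neumann data are natural BCs: they enter the RHS as boundary terms).
Substituting f(x) = 6*cos(10*π*x/7) - 4/7, the right-hand side is ∫_0^7/2 (6*cos(10*π*x/7) - 4/7) v dx + 2·v(7/2).
Compatibility check (pure Neumann): taking v ≡ 1 ∈ V gives 0 = ∫_0^7/2 f dx + (2) − (0), i.e. ∫_0^7/2 f dx must equal u'(0) − u'(7/2) = -2. Indeed ∫_0^7/2 (6*cos(10*π*x/7) - 4/7) dx = -2, so the data are compatible. The solution is then unique only up to an additive constant (fix it e.g. by requiring ∫_0^7/2 u dx = 0).


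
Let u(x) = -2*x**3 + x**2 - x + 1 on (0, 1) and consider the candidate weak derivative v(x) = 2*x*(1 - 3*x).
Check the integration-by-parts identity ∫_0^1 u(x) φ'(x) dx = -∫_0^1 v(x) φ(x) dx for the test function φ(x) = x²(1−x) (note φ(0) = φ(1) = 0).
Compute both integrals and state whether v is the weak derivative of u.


LHS = 11/60, RHS = 1/10. No, v is not the weak derivative of u.

u(x) = -2*x**3 + x**2 - x + 1, classical derivative u'(x) = -6*x**2 + 2*x - 1.
φ(x) = x²(1−x), so φ'(x) = x*(2 - 3*x).
Note φ(0) = φ(1) = 0, so the boundary term u·φ vanishes.
LHS = ∫_0^1 u(x) φ'(x) dx = ∫_0^1 (6*x^5 - 7*x^4 + 5*x^3 - 5*x^2 + 2*x) dx. Term by term:
  ∫_0^1 6*x^5 dx = 1;  ∫_0^1 -7*x^4 dx = -7/5;  ∫_0^1 5*x^3 dx = 5/4;
  ∫_0^1 -5*x^2 dx = -5/3;  ∫_0^1 2*x dx = 1.
Sum: 1 − 7/5 + 5/4 − 5/3 + 1 = 11/60.
So LHS = 11/60.
∫_0^1 v(x) φ(x) dx = ∫_0^1 (6*x^5 - 8*x^4 + 2*x^3) dx. Term by term:
  ∫_0^1 6*x^5 dx = 1;  ∫_0^1 -8*x^4 dx = -8/5;  ∫_0^1 2*x^3 dx = 1/2.
Sum: 1 − 8/5 + 1/2 = -1/10.
So RHS = -∫_0^1 v(x) φ(x) dx = 1/10.
LHS − RHS = 1/12 ≠ 0, so the identity fails.
(For a valid weak derivative the identity must hold for EVERY test function, in particular this one. The failure shows v is NOT the weak derivative of u.)
Correct weak derivative would be u'(x) = -6*x**2 + 2*x - 1.


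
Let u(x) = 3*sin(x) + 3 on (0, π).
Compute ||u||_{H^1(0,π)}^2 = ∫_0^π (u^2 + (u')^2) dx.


||u||_{H^1(0,π)}^2 = 36 + 18*π

u'(x) = 3*cos(x).
Expand u² and (u')² and integrate term by term on (0, π), using: for integers n ≥ 1, ∫_0^π sin²(nx) dx = ∫_0^π cos²(nx) dx = π/2; for n ≠ n', ∫_0^π sin(nx)sin(n'x) dx = ∫_0^π cos(nx)cos(n'x) dx = 0; and by product-to-sum, ∫_0^π sin(nx)cos(n'x) dx = ½∫_0^π [sin((n+n')x) + sin((n−n')x)] dx, which is 0 when n+n' is even and 2n/(n²−n'²) when n+n' is odd (it need not vanish on (0, π)). For the constant mode: ∫_0^π 1 dx = π, ∫_0^π cos(nx) dx = 0, ∫_0^π sin(nx) dx = (1−(−1)^n)/n.
  u² squared terms: (3)²·∫1 dx = 9·π = 9*π;  (3)²·∫sin(x)² dx = 9·π/2 = 9*π/2.
  u² cross terms: 2·(3)·(3)·∫1·sin(x) dx = 18·(2) = 36.
  So ∫_0^π u² dx = 9*π + 9*π/2 + 36 = 36 + 27*π/2.
  (u')² squared terms: (3)²·∫cos(x)² dx = 9·π/2 = 9*π/2.
  So ∫_0^π (u')² dx = 9*π/2.
||u||_{H^1}^2 = (36 + 27*π/2) + (9*π/2) = 36 + 18*π.


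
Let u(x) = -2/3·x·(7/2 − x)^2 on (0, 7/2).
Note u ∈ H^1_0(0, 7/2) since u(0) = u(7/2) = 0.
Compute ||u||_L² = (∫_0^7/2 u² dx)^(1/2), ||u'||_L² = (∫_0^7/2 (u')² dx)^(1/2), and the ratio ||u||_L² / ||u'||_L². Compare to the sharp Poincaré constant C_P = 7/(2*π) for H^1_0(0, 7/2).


||u||_L² / ||u'||_L² = sqrt(14)/4 < C_P = 7/(2*π).

u(x) = -2/3·x·(7/2 − x)^2, so u'(x) = (7 - 6*x)*(2*x - 7)/6.
u(x) = -2/3·x·(7/2 − x)^2 vanishes at x = 0 and x = 7/2, so u ∈ H^1_0(0, 7/2). Differentiate via the product rule and integrate the resulting polynomials term by term.
  ∫_0^7/2 u² dx = ∫_0^7/2 (4*x^6/9 - 56*x^5/9 + 98*x^4/3 - 686*x^3/9 + 2401*x^2/36) dx. Term by term:
    ∫_0^7/2 4*x^6/9 dx = 117649/288;  ∫_0^7/2 -56*x^5/9 dx = -823543/432;  ∫_0^7/2 98*x^4/3 dx = 823543/240;
    ∫_0^7/2 -686*x^3/9 dx = -823543/288;  ∫_0^7/2 2401*x^2/36 dx = 823543/864.
  Sum: 117649/288 − 823543/432 + 823543/240 − 823543/288 + 823543/864 = 117649/4320.
  ∫_0^7/2 (u')² dx = ∫_0^7/2 (4*x^4 - 112*x^3/3 + 1078*x^2/9 - 1372*x/9 + 2401/36) dx. Term by term:
    ∫_0^7/2 4*x^4 dx = 16807/40;  ∫_0^7/2 -112*x^3/3 dx = -16807/12;  ∫_0^7/2 1078*x^2/9 dx = 184877/108;
    ∫_0^7/2 -1372*x/9 dx = -16807/18;  ∫_0^7/2 2401/36 dx = 16807/72.
  Sum: 16807/40 − 16807/12 + 184877/108 − 16807/18 + 16807/72 = 16807/540.
∫_0^7/2 u² dx = 117649/4320, so ||u||_L² = 343*sqrt(30)/360.
∫_0^7/2 (u')² dx = 16807/540, so ||u'||_L² = 49*sqrt(105)/90.
Ratio ||u||_L² / ||u'||_L² = sqrt(14)/4.
Sharp Poincaré constant on H^1_0(0, 7/2) is C_P = L/π = 7/(2*π), achieved by sin(2*π/7·x).
A polynomial bump cannot attain the sharp Poincaré constant (only the first sine eigenfunction does), so the ratio is strictly less than C_P, consistent with ||u||_L² ≤ C_P ||u'||_L².


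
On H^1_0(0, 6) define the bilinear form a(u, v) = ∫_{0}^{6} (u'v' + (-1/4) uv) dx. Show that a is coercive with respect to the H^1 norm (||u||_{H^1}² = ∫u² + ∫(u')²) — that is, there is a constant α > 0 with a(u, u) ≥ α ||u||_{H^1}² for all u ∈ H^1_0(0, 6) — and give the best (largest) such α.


α = (-9 + π^2)/(π^2 + 36)

Coercivity of a(·,·) on H^1_0(0, 6) means a(u, u) ≥ α ||u||_{H^1}² for every u ∈ H^1_0.
The interval has length L = 6, and Poincaré/coercivity depend only on L. Here a(u, u) = ∫(u')² + (-1/4)·∫u².
Here c = -1/4 < 0 with |c| < (π/L)² = π^2/36, so coercivity still holds. The condition a(u,u) ≥ α||u||_{H^1}² reads (1−α)∫(u')² ≥ (α−c)∫u². Any admissible α is ≤ 1 (rapidly oscillating u have ∫u²/∫(u')² → 0), and α = 1 would force 0 ≥ (1−c)∫u², impossible since c < 1; so 1−α > 0. By the sharp Poincaré inequality on H^1_0 of an interval of length L, ∫(u')² ≥ (π/L)²∫u² with equality for the first sine mode sin(π(x−x₀)/L) (x₀ the left endpoint), so the inequality holds for all u iff (1−α)(π/L)² ≥ α − c, i.e. α ≤ ((π/L)² + c)/((π/L)² + 1) = (1 + c(L/π)²)/(1 + (L/π)²). (Direct route, valid since c ≤ 0: Poincaré gives c∫u² ≥ c(L/π)²∫(u')², so a(u,u) ≥ (1 + c(L/π)²)∫(u')², while ||u||_{H^1}² ≤ (1 + (L/π)²)∫(u')²; dividing yields the same α.) With (π/L)² = π^2/36 and c = -1/4, the largest admissible constant is α = ((π/L)² + c)/((π/L)² + 1).
Simplifying, α = (-9 + π^2)/(π^2 + 36).


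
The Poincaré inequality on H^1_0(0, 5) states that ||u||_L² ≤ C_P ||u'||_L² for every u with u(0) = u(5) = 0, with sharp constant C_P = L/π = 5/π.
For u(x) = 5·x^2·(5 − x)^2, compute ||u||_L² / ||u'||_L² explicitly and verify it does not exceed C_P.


||u||_L² / ||u'||_L² = 5*sqrt(3)/6 < C_P = 5/π.

u(x) = 5·x^2·(5 − x)^2, so u'(x) = 10*x*(x - 5)*(2*x - 5).
u(x) = 5·x^2·(5 − x)^2 vanishes at x = 0 and x = 5, so u ∈ H^1_0(0, 5). Differentiate via the product rule and integrate the resulting polynomials term by term.
  ∫_0^5 u² dx = ∫_0^5 (25*x^8 - 500*x^7 + 3750*x^6 - 12500*x^5 + 15625*x^4) dx. Term by term:
    ∫_0^5 25*x^8 dx = 48828125/9;  ∫_0^5 -500*x^7 dx = -48828125/2;  ∫_0^5 3750*x^6 dx = 292968750/7;
    ∫_0^5 -12500*x^5 dx = -97656250/3;  ∫_0^5 15625*x^4 dx = 9765625.
  Sum: 48828125/9 − 48828125/2 + 292968750/7 − 97656250/3 + 9765625 = 9765625/126.
  ∫_0^5 (u')² dx = ∫_0^5 (400*x^6 - 6000*x^5 + 32500*x^4 - 75000*x^3 + 62500*x^2) dx. Term by term:
    ∫_0^5 400*x^6 dx = 31250000/7;  ∫_0^5 -6000*x^5 dx = -15625000;  ∫_0^5 32500*x^4 dx = 20312500;
    ∫_0^5 -75000*x^3 dx = -11718750;  ∫_0^5 62500*x^2 dx = 7812500/3.
  Sum: 31250000/7 − 15625000 + 20312500 − 11718750 + 7812500/3 = 781250/21.
∫_0^5 u² dx = 9765625/126, so ||u||_L² = 3125*sqrt(14)/42.
∫_0^5 (u')² dx = 781250/21, so ||u'||_L² = 625*sqrt(42)/21.
Ratio ||u||_L² / ||u'||_L² = 5*sqrt(3)/6.
Sharp Poincaré constant on H^1_0(0, 5) is C_P = L/π = 5/π, achieved by sin(π/5·x).
A polynomial bump cannot attain the sharp Poincaré constant (only the first sine eigenfunction does), so the ratio is strictly less than C_P, consistent with ||u||_L² ≤ C_P ||u'||_L².


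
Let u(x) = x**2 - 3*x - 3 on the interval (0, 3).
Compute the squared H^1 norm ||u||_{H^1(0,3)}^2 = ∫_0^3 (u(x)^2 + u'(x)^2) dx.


||u||_{H^1}^2 = 711/10

The H^1 norm (squared) on an interval (0, L) is
  ||u||_{H^1}^2 = ∫_0^L u(x)^2 dx + ∫_0^L u'(x)^2 dx.
Compute u'(x) = 2*x - 3.
Then u(x)^2 = x**4 - 6*x**3 + 3*x**2 + 18*x + 9 and u'(x)^2 = 4*x**2 - 12*x + 9.
Integrate each monomial from 0 to 3 using ∫_0^3 c·x^n dx = c·3^(n+1)/(n+1):
  ∫_0^3 u(x)^2 dx = ∫_0^3 (x^4 - 6*x^3 + 3*x^2 + 18*x + 9) dx. Term by term:
    ∫_0^3 x^4 dx = 243/5;  ∫_0^3 -6*x^3 dx = -243/2;  ∫_0^3 3*x^2 dx = 27;
    ∫_0^3 18*x dx = 81;  ∫_0^3 9 dx = 27.
  Sum: 243/5 − 243/2 + 27 + 81 + 27 = 621/10.
  ∫_0^3 u'(x)^2 dx = ∫_0^3 (4*x^2 - 12*x + 9) dx. Term by term:
    ∫_0^3 4*x^2 dx = 36;  ∫_0^3 -12*x dx = -54;  ∫_0^3 9 dx = 27.
  Sum: 36 − 54 + 27 = 9.
Adding: ||u||_{H^1}^2 = 621/10 + 9 = 711/10.


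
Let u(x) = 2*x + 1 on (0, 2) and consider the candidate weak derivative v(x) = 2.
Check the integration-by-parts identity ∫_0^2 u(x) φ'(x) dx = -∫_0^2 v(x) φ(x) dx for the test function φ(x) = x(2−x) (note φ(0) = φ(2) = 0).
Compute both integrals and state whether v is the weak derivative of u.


LHS = -8/3, RHS = -8/3. Yes, v = u' weakly.

u(x) = 2*x + 1, classical derivative u'(x) = 2.
φ(x) = x(2−x), so φ'(x) = 2 - 2*x.
Note φ(0) = φ(2) = 0, so the boundary term u·φ vanishes.
LHS = ∫_0^2 u(x) φ'(x) dx = ∫_0^2 (-4*x^2 + 2*x + 2) dx. Term by term:
  ∫_0^2 -4*x^2 dx = -32/3;  ∫_0^2 2*x dx = 4;  ∫_0^2 2 dx = 4.
Sum: -32/3 + 4 + 4 = -8/3.
So LHS = -8/3.
∫_0^2 v(x) φ(x) dx = ∫_0^2 (-2*x^2 + 4*x) dx. Term by term:
  ∫_0^2 -2*x^2 dx = -16/3;  ∫_0^2 4*x dx = 8.
Sum: -16/3 + 8 = 8/3.
So RHS = -∫_0^2 v(x) φ(x) dx = -8/3.
LHS = RHS, so the identity holds for this test φ.
Moreover u is smooth here and v(x) = u'(x) = 2 pointwise, so the identity holds for every test function. Hence v is the weak derivative of u.


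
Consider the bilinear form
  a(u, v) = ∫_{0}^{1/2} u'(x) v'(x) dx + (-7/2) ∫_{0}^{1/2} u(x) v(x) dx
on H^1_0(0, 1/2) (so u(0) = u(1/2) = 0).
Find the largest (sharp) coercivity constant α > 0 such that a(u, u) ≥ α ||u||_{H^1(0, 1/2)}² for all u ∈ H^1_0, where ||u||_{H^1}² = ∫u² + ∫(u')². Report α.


α = (-7 + 8*π^2)/(2*(1 + 4*π^2))

Coercivity of a(·,·) on H^1_0(0, 1/2) means a(u, u) ≥ α ||u||_{H^1}² for every u ∈ H^1_0.
The interval has length L = 1/2, and Poincaré/coercivity depend only on L. Here a(u, u) = ∫(u')² + (-7/2)·∫u².
Here c = -7/2 < 0 with |c| < (π/L)² = 4*π^2, so coercivity still holds. The condition a(u,u) ≥ α||u||_{H^1}² reads (1−α)∫(u')² ≥ (α−c)∫u². Any admissible α is ≤ 1 (rapidly oscillating u have ∫u²/∫(u')² → 0), and α = 1 would force 0 ≥ (1−c)∫u², impossible since c < 1; so 1−α > 0. By the sharp Poincaré inequality on H^1_0 of an interval of length L, ∫(u')² ≥ (π/L)²∫u² with equality for the first sine mode sin(π(x−x₀)/L) (x₀ the left endpoint), so the inequality holds for all u iff (1−α)(π/L)² ≥ α − c, i.e. α ≤ ((π/L)² + c)/((π/L)² + 1) = (1 + c(L/π)²)/(1 + (L/π)²). (Direct route, valid since c ≤ 0: Poincaré gives c∫u² ≥ c(L/π)²∫(u')², so a(u,u) ≥ (1 + c(L/π)²)∫(u')², while ||u||_{H^1}² ≤ (1 + (L/π)²)∫(u')²; dividing yields the same α.) With (π/L)² = 4*π^2 and c = -7/2, the largest admissible constant is α = ((π/L)² + c)/((π/L)² + 1).
Simplifying, α = (-7 + 8*π^2)/(2*(1 + 4*π^2)).


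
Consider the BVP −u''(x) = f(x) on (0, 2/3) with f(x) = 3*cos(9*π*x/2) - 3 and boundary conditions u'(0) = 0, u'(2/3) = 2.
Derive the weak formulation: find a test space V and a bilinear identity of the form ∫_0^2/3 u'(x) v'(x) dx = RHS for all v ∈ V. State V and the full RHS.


V = H^1(0, 2/3) (v unrestricted at boundary; u is determined up to an additive constant); weak form: ∫_0^2/3 u'v' dx = ∫_0^2/3 (3*cos(9*π*x/2) - 3) v dx + 2·v(2/3) for all v ∈ V.

Multiply both sides by a test function v and integrate from 0 to 2/3:
  ∫_0^2/3 −u''(x) v(x) dx = ∫_0^2/3 f(x) v(x) dx.
Integrate the LHS by parts once:
  ∫_0^2/3 −u'' v dx = −[u'(x) v(x)]_0^2/3 + ∫_0^2/3 u'(x) v'(x) dx.
Thus ∫_0^2/3 u'(x) v'(x) dx = ∫_0^2/3 f(x) v(x) dx + [u'(x) v(x)]_0^2/3.
Choose V so that boundary terms are either known or forced to vanish.
u has inhomogeneous Neumann u'(0) = 0, u'(2/3) = 2. [u' v]_0^2/3 = (2)·v(2/3) − (0)·v(0) = 2·v(2/3). Take V = H^1(0, 2/3); boundary term becomes part of RHS.
Weak formulation: find u (satisfying any essential BC) such that ∫_0^2/3 u'(x) v'(x) dx = ∫_0^2/3 f v dx + 2·v(2/3) for all v ∈ V (Neumann data are natural BCs: they enter the RHS as boundary terms).
Substituting f(x) = 3*cos(9*π*x/2) - 3, the right-hand side is ∫_0^2/3 (3*cos(9*π*x/2) - 3) v dx + 2·v(2/3).
Compatibility check (pure Neumann): taking v ≡ 1 ∈ V gives 0 = ∫_0^2/3 f dx + (2) − (0), i.e. ∫_0^2/3 f dx must equal u'(0) − u'(2/3) = -2. Indeed ∫_0^2/3 (3*cos(9*π*x/2) - 3) dx = -2, so the data are compatible. The solution is then unique only up to an additive constant (fix it e.g. by requiring ∫_0^2/3 u dx = 0).


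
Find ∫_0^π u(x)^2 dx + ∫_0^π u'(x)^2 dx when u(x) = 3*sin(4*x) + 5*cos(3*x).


||u||_{H^1(0,π)}^2 = 2400/7 + 403*π/2

u'(x) = -15*sin(3*x) + 12*cos(4*x).
Expand u² and (u')² and integrate term by term on (0, π), using: for integers n ≥ 1, ∫_0^π sin²(nx) dx = ∫_0^π cos²(nx) dx = π/2; for n ≠ n', ∫_0^π sin(nx)sin(n'x) dx = ∫_0^π cos(nx)cos(n'x) dx = 0; and by product-to-sum, ∫_0^π sin(nx)cos(n'x) dx = ½∫_0^π [sin((n+n')x) + sin((n−n')x)] dx, which is 0 when n+n' is even and 2n/(n²−n'²) when n+n' is odd (it need not vanish on (0, π)).
  u² squared terms: (3)²·∫sin(4x)² dx = 9·π/2 = 9*π/2;  (5)²·∫cos(3x)² dx = 25·π/2 = 25*π/2.
  u² cross terms: 2·(3)·(5)·∫sin(4x)·cos(3x) dx = 30·(8/7) = 240/7.
  So ∫_0^π u² dx = 9*π/2 + 25*π/2 + 240/7 = 240/7 + 17*π.
  (u')² squared terms: (-15)²·∫sin(3x)² dx = 225·π/2 = 225*π/2;  (12)²·∫cos(4x)² dx = 144·π/2 = 72*π.
  (u')² cross terms: 2·(-15)·(12)·∫sin(3x)·cos(4x) dx = -360·(-6/7) = 2160/7.
  So ∫_0^π (u')² dx = 225*π/2 + 72*π + 2160/7 = 2160/7 + 369*π/2.
||u||_{H^1}^2 = (240/7 + 17*π) + (2160/7 + 369*π/2) = 2400/7 + 403*π/2.


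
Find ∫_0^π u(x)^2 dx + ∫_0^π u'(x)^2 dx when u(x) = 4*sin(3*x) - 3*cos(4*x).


||u||_{H^1(0,π)}^2 = 2448/7 + 313*π/2

u'(x) = 12*sin(4*x) + 12*cos(3*x).
Expand u² and (u')² and integrate term by term on (0, π), using: for integers n ≥ 1, ∫_0^π sin²(nx) dx = ∫_0^π cos²(nx) dx = π/2; for n ≠ n', ∫_0^π sin(nx)sin(n'x) dx = ∫_0^π cos(nx)cos(n'x) dx = 0; and by product-to-sum, ∫_0^π sin(nx)cos(n'x) dx = ½∫_0^π [sin((n+n')x) + sin((n−n')x)] dx, which is 0 when n+n' is even and 2n/(n²−n'²) when n+n' is odd (it need not vanish on (0, π)).
  u² squared terms: (-3)²·∫cos(4x)² dx = 9·π/2 = 9*π/2;  (4)²·∫sin(3x)² dx = 16·π/2 = 8*π.
  u² cross terms: 2·(-3)·(4)·∫cos(4x)·sin(3x) dx = -24·(-6/7) = 144/7.
  So ∫_0^π u² dx = 9*π/2 + 8*π + 144/7 = 144/7 + 25*π/2.
  (u')² squared terms: (12)²·∫cos(3x)² dx = 144·π/2 = 72*π;  (12)²·∫sin(4x)² dx = 144·π/2 = 72*π.
  (u')² cross terms: 2·(12)·(12)·∫cos(3x)·sin(4x) dx = 288·(8/7) = 2304/7.
  So ∫_0^π (u')² dx = 72*π + 72*π + 2304/7 = 2304/7 + 144*π.
||u||_{H^1}^2 = (144/7 + 25*π/2) + (2304/7 + 144*π) = 2448/7 + 313*π/2.


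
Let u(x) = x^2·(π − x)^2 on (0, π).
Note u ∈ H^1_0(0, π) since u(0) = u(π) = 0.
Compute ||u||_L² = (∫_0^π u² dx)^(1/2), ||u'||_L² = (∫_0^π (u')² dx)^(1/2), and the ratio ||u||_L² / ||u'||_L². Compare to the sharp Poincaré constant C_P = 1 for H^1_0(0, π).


||u||_L² / ||u'||_L² = sqrt(3)*π/6 < C_P = 1.

u(x) = x^2·(π − x)^2, so u'(x) = 2*x*(x - π)*(2*x - π).
u(x) = x^2·(π − x)^2 vanishes at x = 0 and x = π, so u ∈ H^1_0(0, π). Differentiate via the product rule and integrate the resulting polynomials term by term.
  ∫_0^π u² dx = ∫_0^π (x^8 - 4*π*x^7 + 6*π^2*x^6 - 4*π^3*x^5 + π^4*x^4) dx. Term by term:
    ∫_0^π x^8 dx = π^9/9;  ∫_0^π -4*π*x^7 dx = -π^9/2;  ∫_0^π 6*π^2*x^6 dx = 6*π^9/7;
    ∫_0^π -4*π^3*x^5 dx = -2*π^9/3;  ∫_0^π π^4*x^4 dx = π^9/5.
  Sum: π^9/9 − π^9/2 + 6*π^9/7 − 2*π^9/3 + π^9/5 = π^9/630.
  ∫_0^π (u')² dx = ∫_0^π (16*x^6 - 48*π*x^5 + 52*π^2*x^4 - 24*π^3*x^3 + 4*π^4*x^2) dx. Term by term:
    ∫_0^π 16*x^6 dx = 16*π^7/7;  ∫_0^π -48*π*x^5 dx = -8*π^7;  ∫_0^π 52*π^2*x^4 dx = 52*π^7/5;
    ∫_0^π -24*π^3*x^3 dx = -6*π^7;  ∫_0^π 4*π^4*x^2 dx = 4*π^7/3.
  Sum: 16*π^7/7 − 8*π^7 + 52*π^7/5 − 6*π^7 + 4*π^7/3 = 2*π^7/105.
∫_0^π u² dx = π^9/630, so ||u||_L² = sqrt(70)*π^(9/2)/210.
∫_0^π (u')² dx = 2*π^7/105, so ||u'||_L² = sqrt(210)*π^(7/2)/105.
Ratio ||u||_L² / ||u'||_L² = sqrt(3)*π/6.
Sharp Poincaré constant on H^1_0(0, π) is C_P = L/π = 1, achieved by sin(x).
A polynomial bump cannot attain the sharp Poincaré constant (only the first sine eigenfunction does), so the ratio is strictly less than C_P, consistent with ||u||_L² ≤ C_P ||u'||_L².


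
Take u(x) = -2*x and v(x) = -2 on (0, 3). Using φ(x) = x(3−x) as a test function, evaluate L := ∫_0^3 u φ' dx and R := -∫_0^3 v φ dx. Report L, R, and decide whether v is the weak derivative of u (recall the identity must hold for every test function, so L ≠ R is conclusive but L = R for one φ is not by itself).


LHS = 9, RHS = 9. Yes, v = u' weakly.

u(x) = -2*x, classical derivative u'(x) = -2.
φ(x) = x(3−x), so φ'(x) = 3 - 2*x.
Note φ(0) = φ(3) = 0, so the boundary term u·φ vanishes.
LHS = ∫_0^3 u(x) φ'(x) dx = ∫_0^3 (4*x^2 - 6*x) dx. Term by term:
  ∫_0^3 4*x^2 dx = 36;  ∫_0^3 -6*x dx = -27.
Sum: 36 − 27 = 9.
So LHS = 9.
∫_0^3 v(x) φ(x) dx = ∫_0^3 (2*x^2 - 6*x) dx. Term by term:
  ∫_0^3 2*x^2 dx = 18;  ∫_0^3 -6*x dx = -27.
Sum: 18 − 27 = -9.
So RHS = -∫_0^3 v(x) φ(x) dx = 9.
LHS = RHS, so the identity holds for this test φ.
Moreover u is smooth here and v(x) = u'(x) = -2 pointwise, so the identity holds for every test function. Hence v is the weak derivative of u.


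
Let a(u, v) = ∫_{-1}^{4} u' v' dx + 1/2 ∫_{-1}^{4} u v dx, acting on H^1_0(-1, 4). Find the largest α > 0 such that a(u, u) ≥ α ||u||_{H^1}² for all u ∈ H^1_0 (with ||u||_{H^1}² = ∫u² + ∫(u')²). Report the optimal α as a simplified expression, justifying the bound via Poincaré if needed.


α = (π^2 + 25/2)/(π^2 + 25)

Coercivity of a(·,·) on H^1_0(-1, 4) means a(u, u) ≥ α ||u||_{H^1}² for every u ∈ H^1_0.
The interval has length L = 5, and Poincaré/coercivity depend only on L. Here a(u, u) = ∫(u')² + (1/2)·∫u².
Here 0 < c = 1/2 < 1. The condition a(u,u) ≥ α||u||_{H^1}² reads (1−α)∫(u')² ≥ (α−c)∫u². Any admissible α is ≤ 1 (rapidly oscillating u have ∫u²/∫(u')² → 0), and α = 1 would force 0 ≥ (1−c)∫u², impossible since c < 1; so 1−α > 0. By the sharp Poincaré inequality on H^1_0 of an interval of length L, ∫(u')² ≥ (π/L)²∫u² with equality for the first sine mode sin(π(x−x₀)/L) (x₀ the left endpoint), so the inequality holds for all u iff (1−α)(π/L)² ≥ α − c, i.e. α ≤ ((π/L)² + c)/((π/L)² + 1) = (1 + c(L/π)²)/(1 + (L/π)²). With (π/L)² = π^2/25 and c = 1/2, the largest admissible constant is α = ((π/L)² + c)/((π/L)² + 1).
Simplifying, α = (π^2 + 25/2)/(π^2 + 25).


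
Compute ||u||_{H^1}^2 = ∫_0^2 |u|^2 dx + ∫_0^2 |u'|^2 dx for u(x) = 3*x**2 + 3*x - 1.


||u||_{H^1}^2 = 1568/5

The H^1 norm (squared) on an interval (0, L) is
  ||u||_{H^1}^2 = ∫_0^L u(x)^2 dx + ∫_0^L u'(x)^2 dx.
Compute u'(x) = 6*x + 3.
Then u(x)^2 = 9*x**4 + 18*x**3 + 3*x**2 - 6*x + 1 and u'(x)^2 = 36*x**2 + 36*x + 9.
Integrate each monomial from 0 to 2 using ∫_0^2 c·x^n dx = c·2^(n+1)/(n+1):
  ∫_0^2 u(x)^2 dx = ∫_0^2 (9*x^4 + 18*x^3 + 3*x^2 - 6*x + 1) dx. Term by term:
    ∫_0^2 9*x^4 dx = 288/5;  ∫_0^2 18*x^3 dx = 72;  ∫_0^2 3*x^2 dx = 8;
    ∫_0^2 -6*x dx = -12;  ∫_0^2 1 dx = 2.
  Sum: 288/5 + 72 + 8 − 12 + 2 = 638/5.
  ∫_0^2 u'(x)^2 dx = ∫_0^2 (36*x^2 + 36*x + 9) dx. Term by term:
    ∫_0^2 36*x^2 dx = 96;  ∫_0^2 36*x dx = 72;  ∫_0^2 9 dx = 18.
  Sum: 96 + 72 + 18 = 186.
Adding: ||u||_{H^1}^2 = 638/5 + 186 = 1568/5.


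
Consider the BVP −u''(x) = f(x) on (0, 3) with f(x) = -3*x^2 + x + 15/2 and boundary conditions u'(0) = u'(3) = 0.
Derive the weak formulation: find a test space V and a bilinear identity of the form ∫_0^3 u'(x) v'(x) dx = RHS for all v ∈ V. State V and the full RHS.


V = H^1(0, 3) (no boundary constraint on v; u is determined up to an additive constant); weak form: ∫_0^3 u'v' dx = ∫_0^3 (-3*x^2 + x + 15/2) v dx for all v ∈ V.

Multiply both sides by a test function v and integrate from 0 to 3:
  ∫_0^3 −u''(x) v(x) dx = ∫_0^3 f(x) v(x) dx.
Integrate the LHS by parts once:
  ∫_0^3 −u'' v dx = −[u'(x) v(x)]_0^3 + ∫_0^3 u'(x) v'(x) dx.
Thus ∫_0^3 u'(x) v'(x) dx = ∫_0^3 f(x) v(x) dx + [u'(x) v(x)]_0^3.
Choose V so that boundary terms are either known or forced to vanish.
u has homogeneous Neumann: u'(0) = u'(3) = 0. So [u' v]_0^3 = 0·v(3) − 0·v(0) = 0 for any v; take V = H^1(0, 3).
Weak formulation: find u (satisfying any essential BC) such that ∫_0^3 u'(x) v'(x) dx = ∫_0^3 f v dx for all v ∈ V (homogeneous Neumann, so boundary terms vanish).
Substituting f(x) = -3*x^2 + x + 15/2, the right-hand side is ∫_0^3 (-3*x^2 + x + 15/2) v dx.
Compatibility check (pure Neumann): taking v ≡ 1 ∈ V gives 0 = ∫_0^3 f dx + (0) − (0), i.e. ∫_0^3 f dx must equal u'(0) − u'(3) = 0. Indeed ∫_0^3 (-3*x^2 + x + 15/2) dx = 0, so the data are compatible. The solution is then unique only up to an additive constant (fix it e.g. by requiring ∫_0^3 u dx = 0).


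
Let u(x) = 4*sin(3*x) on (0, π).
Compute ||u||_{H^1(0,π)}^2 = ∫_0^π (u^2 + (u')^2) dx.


||u||_{H^1(0,π)}^2 = 80*π

u'(x) = 12*cos(3*x).
Expand u² and (u')² and integrate term by term on (0, π), using: for integers n ≥ 1, ∫_0^π sin²(nx) dx = ∫_0^π cos²(nx) dx = π/2; for n ≠ n', ∫_0^π sin(nx)sin(n'x) dx = ∫_0^π cos(nx)cos(n'x) dx = 0; and by product-to-sum, ∫_0^π sin(nx)cos(n'x) dx = ½∫_0^π [sin((n+n')x) + sin((n−n')x)] dx, which is 0 when n+n' is even and 2n/(n²−n'²) when n+n' is odd (it need not vanish on (0, π)).
  u² squared terms: (4)²·∫sin(3x)² dx = 16·π/2 = 8*π.
  So ∫_0^π u² dx = 8*π.
  (u')² squared terms: (12)²·∫cos(3x)² dx = 144·π/2 = 72*π.
  So ∫_0^π (u')² dx = 72*π.
||u||_{H^1}^2 = (8*π) + (72*π) = 80*π.


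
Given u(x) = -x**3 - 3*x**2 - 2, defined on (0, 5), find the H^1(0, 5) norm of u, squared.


||u||_{H^1}^2 = 324140/7

The H^1 norm (squared) on an interval (0, L) is
  ||u||_{H^1}^2 = ∫_0^L u(x)^2 dx + ∫_0^L u'(x)^2 dx.
Compute u'(x) = -3*x**2 - 6*x.
Then u(x)^2 = x**6 + 6*x**5 + 9*x**4 + 4*x**3 + 12*x**2 + 4 and u'(x)^2 = 9*x**4 + 36*x**3 + 36*x**2.
Integrate each monomial from 0 to 5 using ∫_0^5 c·x^n dx = c·5^(n+1)/(n+1):
  ∫_0^5 u(x)^2 dx = ∫_0^5 (x^6 + 6*x^5 + 9*x^4 + 4*x^3 + 12*x^2 + 4) dx. Term by term:
    ∫_0^5 x^6 dx = 78125/7;  ∫_0^5 6*x^5 dx = 15625;  ∫_0^5 9*x^4 dx = 5625;
    ∫_0^5 4*x^3 dx = 625;  ∫_0^5 12*x^2 dx = 500;  ∫_0^5 4 dx = 20.
  Sum: 78125/7 + 15625 + 5625 + 625 + 500 + 20 = 234890/7.
  ∫_0^5 u'(x)^2 dx = ∫_0^5 (9*x^4 + 36*x^3 + 36*x^2) dx. Term by term:
    ∫_0^5 9*x^4 dx = 5625;  ∫_0^5 36*x^3 dx = 5625;  ∫_0^5 36*x^2 dx = 1500.
  Sum: 5625 + 5625 + 1500 = 12750.
Adding: ||u||_{H^1}^2 = 234890/7 + 12750 = 324140/7.


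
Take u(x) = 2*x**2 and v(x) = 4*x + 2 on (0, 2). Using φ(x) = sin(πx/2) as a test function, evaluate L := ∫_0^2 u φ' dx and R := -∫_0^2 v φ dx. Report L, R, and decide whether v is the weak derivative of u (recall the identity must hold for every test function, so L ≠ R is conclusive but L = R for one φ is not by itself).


LHS = -16/π, RHS = -24/π. No, v is not the weak derivative of u.

u(x) = 2*x**2, classical derivative u'(x) = 4*x.
φ(x) = sin(πx/2), so φ'(x) = π*cos(π*x/2)/2.
Note φ(0) = φ(2) = 0, so the boundary term u·φ vanishes.
LHS = ∫_0^2 u(x) φ'(x) dx = ∫_0^2 (π*x^2*cos(π*x/2)) dx. Term by term:
  ∫_0^2 π*x^2*cos(π*x/2) dx = -16/π.
So LHS = -16/π.
∫_0^2 v(x) φ(x) dx = ∫_0^2 (4*x*sin(π*x/2) + 2*sin(π*x/2)) dx. Term by term:
  ∫_0^2 2*sin(π*x/2) dx = 8/π;  ∫_0^2 4*x*sin(π*x/2) dx = 16/π.
Sum: 8/π + 16/π = 24/π.
So RHS = -∫_0^2 v(x) φ(x) dx = -24/π.
LHS − RHS = 8/π ≠ 0, so the identity fails.
(For a valid weak derivative the identity must hold for EVERY test function, in particular this one. The failure shows v is NOT the weak derivative of u.)
Correct weak derivative would be u'(x) = 4*x.


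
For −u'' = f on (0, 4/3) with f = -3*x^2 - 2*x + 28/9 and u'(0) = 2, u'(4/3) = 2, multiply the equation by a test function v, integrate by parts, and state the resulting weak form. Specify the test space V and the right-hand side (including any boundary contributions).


V = H^1(0, 4/3) (v unrestricted at boundary; u is determined up to an additive constant); weak form: ∫_0^4/3 u'v' dx = ∫_0^4/3 (-3*x^2 - 2*x + 28/9) v dx + 2·v(4/3) − 2·v(0) for all v ∈ V.

Multiply both sides by a test function v and integrate from 0 to 4/3:
  ∫_0^4/3 −u''(x) v(x) dx = ∫_0^4/3 f(x) v(x) dx.
Integrate the LHS by parts once:
  ∫_0^4/3 −u'' v dx = −[u'(x) v(x)]_0^4/3 + ∫_0^4/3 u'(x) v'(x) dx.
Thus ∫_0^4/3 u'(x) v'(x) dx = ∫_0^4/3 f(x) v(x) dx + [u'(x) v(x)]_0^4/3.
Choose V so that boundary terms are either known or forced to vanish.
u has inhomogeneous Neumann u'(0) = 2, u'(4/3) = 2. [u' v]_0^4/3 = (2)·v(4/3) − (2)·v(0) = 2·v(4/3) − 2·v(0). Take V = H^1(0, 4/3); boundary term becomes part of RHS.
Weak formulation: find u (satisfying any essential BC) such that ∫_0^4/3 u'(x) v'(x) dx = ∫_0^4/3 f v dx + 2·v(4/3) − 2·v(0) for all v ∈ V (Neumann data are natural BCs: they enter the RHS as boundary terms).
Substituting f(x) = -3*x^2 - 2*x + 28/9, the right-hand side is ∫_0^4/3 (-3*x^2 - 2*x + 28/9) v dx + 2·v(4/3) − 2·v(0).
Compatibility check (pure Neumann): taking v ≡ 1 ∈ V gives 0 = ∫_0^4/3 f dx + (2) − (2), i.e. ∫_0^4/3 f dx must equal u'(0) − u'(4/3) = 0. Indeed ∫_0^4/3 (-3*x^2 - 2*x + 28/9) dx = 0, so the data are compatible. The solution is then unique only up to an additive constant (fix it e.g. by requiring ∫_0^4/3 u dx = 0).


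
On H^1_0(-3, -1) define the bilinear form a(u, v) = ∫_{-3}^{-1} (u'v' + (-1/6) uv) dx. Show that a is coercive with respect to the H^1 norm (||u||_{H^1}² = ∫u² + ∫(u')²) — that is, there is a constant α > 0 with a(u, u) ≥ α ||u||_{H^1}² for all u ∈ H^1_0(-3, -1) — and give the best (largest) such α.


α = (-2/3 + π^2)/(4 + π^2)

Coercivity of a(·,·) on H^1_0(-3, -1) means a(u, u) ≥ α ||u||_{H^1}² for every u ∈ H^1_0.
The interval has length L = 2, and Poincaré/coercivity depend only on L. Here a(u, u) = ∫(u')² + (-1/6)·∫u².
Here c = -1/6 < 0 with |c| < (π/L)² = π^2/4, so coercivity still holds. The condition a(u,u) ≥ α||u||_{H^1}² reads (1−α)∫(u')² ≥ (α−c)∫u². Any admissible α is ≤ 1 (rapidly oscillating u have ∫u²/∫(u')² → 0), and α = 1 would force 0 ≥ (1−c)∫u², impossible since c < 1; so 1−α > 0. By the sharp Poincaré inequality on H^1_0 of an interval of length L, ∫(u')² ≥ (π/L)²∫u² with equality for the first sine mode sin(π(x−x₀)/L) (x₀ the left endpoint), so the inequality holds for all u iff (1−α)(π/L)² ≥ α − c, i.e. α ≤ ((π/L)² + c)/((π/L)² + 1) = (1 + c(L/π)²)/(1 + (L/π)²). (Direct route, valid since c ≤ 0: Poincaré gives c∫u² ≥ c(L/π)²∫(u')², so a(u,u) ≥ (1 + c(L/π)²)∫(u')², while ||u||_{H^1}² ≤ (1 + (L/π)²)∫(u')²; dividing yields the same α.) With (π/L)² = π^2/4 and c = -1/6, the largest admissible constant is α = ((π/L)² + c)/((π/L)² + 1).
Simplifying, α = (-2/3 + π^2)/(4 + π^2).


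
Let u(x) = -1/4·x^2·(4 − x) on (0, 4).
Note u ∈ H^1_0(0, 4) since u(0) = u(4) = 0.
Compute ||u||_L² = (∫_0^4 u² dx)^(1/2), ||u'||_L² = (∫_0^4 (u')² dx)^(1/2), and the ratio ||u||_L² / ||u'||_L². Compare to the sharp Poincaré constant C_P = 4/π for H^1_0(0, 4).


||u||_L² / ||u'||_L² = 2*sqrt(14)/7 < C_P = 4/π.

u(x) = -1/4·x^2·(4 − x), so u'(x) = x*(3*x - 8)/4.
u(x) = -1/4·x^2·(4 − x) vanishes at x = 0 and x = 4, so u ∈ H^1_0(0, 4). Differentiate via the product rule and integrate the resulting polynomials term by term.
  ∫_0^4 u² dx = ∫_0^4 (x^6/16 - x^5/2 + x^4) dx. Term by term:
    ∫_0^4 x^6/16 dx = 1024/7;  ∫_0^4 -x^5/2 dx = -1024/3;  ∫_0^4 x^4 dx = 1024/5.
  Sum: 1024/7 − 1024/3 + 1024/5 = 1024/105.
  ∫_0^4 (u')² dx = ∫_0^4 (9*x^4/16 - 3*x^3 + 4*x^2) dx. Term by term:
    ∫_0^4 9*x^4/16 dx = 576/5;  ∫_0^4 -3*x^3 dx = -192;  ∫_0^4 4*x^2 dx = 256/3.
  Sum: 576/5 − 192 + 256/3 = 128/15.
∫_0^4 u² dx = 1024/105, so ||u||_L² = 32*sqrt(105)/105.
∫_0^4 (u')² dx = 128/15, so ||u'||_L² = 8*sqrt(30)/15.
Ratio ||u||_L² / ||u'||_L² = 2*sqrt(14)/7.
Sharp Poincaré constant on H^1_0(0, 4) is C_P = L/π = 4/π, achieved by sin(π/4·x).
A polynomial bump cannot attain the sharp Poincaré constant (only the first sine eigenfunction does), so the ratio is strictly less than C_P, consistent with ||u||_L² ≤ C_P ||u'||_L².


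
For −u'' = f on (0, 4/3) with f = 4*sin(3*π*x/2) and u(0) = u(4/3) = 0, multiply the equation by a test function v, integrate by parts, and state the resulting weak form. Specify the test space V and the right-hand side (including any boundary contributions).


V = H^1_0(0, 4/3) (so v(0) = v(4/3) = 0); weak form: ∫_0^4/3 u'v' dx = ∫_0^4/3 (4*sin(3*π*x/2)) v dx for all v ∈ V.

Multiply both sides by a test function v and integrate from 0 to 4/3:
  ∫_0^4/3 −u''(x) v(x) dx = ∫_0^4/3 f(x) v(x) dx.
Integrate the LHS by parts once:
  ∫_0^4/3 −u'' v dx = −[u'(x) v(x)]_0^4/3 + ∫_0^4/3 u'(x) v'(x) dx.
Thus ∫_0^4/3 u'(x) v'(x) dx = ∫_0^4/3 f(x) v(x) dx + [u'(x) v(x)]_0^4/3.
Choose V so that boundary terms are either known or forced to vanish.
u is Dirichlet: u(0) = u(4/3) = 0. Let V = H^1_0(0, 4/3); then v(0) = v(4/3) = 0, and [u' v]_0^4/3 = 0.
Weak formulation: find u (satisfying any essential BC) such that ∫_0^4/3 u'(x) v'(x) dx = ∫_0^4/3 f v dx for all v ∈ V.
Substituting f(x) = 4*sin(3*π*x/2), the right-hand side is ∫_0^4/3 (4*sin(3*π*x/2)) v dx.
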